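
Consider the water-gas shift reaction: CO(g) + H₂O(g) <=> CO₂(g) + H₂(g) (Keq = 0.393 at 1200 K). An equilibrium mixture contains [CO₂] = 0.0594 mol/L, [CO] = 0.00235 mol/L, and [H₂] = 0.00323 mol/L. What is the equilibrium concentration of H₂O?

At equilibrium, Keq = [CO₂]·[H₂] / ([CO]·[H₂O]) = 0.393.
(0.0594)·(0.00323) / ((0.00235)·([H₂O])) = 0.393
[H₂O] = 0.208 mol/L

[H₂O] = 0.208 mol/L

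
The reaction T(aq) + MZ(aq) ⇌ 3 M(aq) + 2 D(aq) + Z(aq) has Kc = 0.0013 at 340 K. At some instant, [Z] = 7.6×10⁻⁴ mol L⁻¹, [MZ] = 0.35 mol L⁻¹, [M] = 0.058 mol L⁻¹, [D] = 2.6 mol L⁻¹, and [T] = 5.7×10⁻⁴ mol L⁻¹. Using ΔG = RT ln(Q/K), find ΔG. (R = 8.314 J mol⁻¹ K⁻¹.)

ΔG = 3.82 kJ/mol

Qc = [M]³·[D]²·[Z] / ([T]·[MZ]) = (0.058)³·(2.6)²·(7.6×10⁻⁴) / ((5.7×10⁻⁴)·(0.35)) = 0.00502
ΔG = RT ln(Qc/Kc) = (8.314 J mol⁻¹ K⁻¹)(340 K) × ln(0.00502/0.0013)
   = (2.827 kJ/mol)(1.351) = 3.82 kJ/mol
ΔG > 0, so the forward reaction is non-spontaneous (proceeds in reverse).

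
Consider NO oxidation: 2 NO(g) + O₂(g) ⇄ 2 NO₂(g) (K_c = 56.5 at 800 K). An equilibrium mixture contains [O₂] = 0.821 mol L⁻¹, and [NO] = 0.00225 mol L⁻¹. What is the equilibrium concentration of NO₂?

At equilibrium, K_c = [NO₂]² / ([NO]²·[O₂]) = 56.5.
([NO₂])² / ((0.00225)²·(0.821)) = 56.5
[NO₂]² = 2.35e-4 ⇒ [NO₂] = 0.0153 mol L⁻¹

[NO₂] = 0.0153 mol L⁻¹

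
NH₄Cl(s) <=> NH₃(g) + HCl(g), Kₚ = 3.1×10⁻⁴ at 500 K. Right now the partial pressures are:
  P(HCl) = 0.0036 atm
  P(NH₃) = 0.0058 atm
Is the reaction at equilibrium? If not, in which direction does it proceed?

(NH₄Cl is a pure solid — omitted from Qₚ.)
Qₚ = P(NH₃)·P(HCl) = (0.0058)·(0.0036) = 2.1×10⁻⁵
Qₚ = 2.1×10⁻⁵ < Kₚ = 3.1×10⁻⁴, so the forward reaction proceeds.

to the right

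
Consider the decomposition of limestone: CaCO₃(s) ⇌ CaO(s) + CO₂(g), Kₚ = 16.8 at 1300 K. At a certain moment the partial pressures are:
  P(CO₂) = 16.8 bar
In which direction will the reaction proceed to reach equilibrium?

at equilibrium

(CaCO₃, CaO are pure solids — omitted from Qₚ.)
Qₚ = P(CO₂) = 16.8
Qₚ = 16.8 = Kₚ, so the system is already at equilibrium.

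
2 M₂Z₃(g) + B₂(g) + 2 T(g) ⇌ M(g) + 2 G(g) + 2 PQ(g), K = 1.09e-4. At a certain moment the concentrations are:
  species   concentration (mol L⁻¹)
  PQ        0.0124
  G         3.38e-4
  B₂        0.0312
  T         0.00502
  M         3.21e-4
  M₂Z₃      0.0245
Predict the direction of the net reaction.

Q = [M]·[G]²·[PQ]² / ([M₂Z₃]²·[B₂]·[T]²) = (3.21e-4)·(3.38e-4)²·(0.0124)² / ((0.0245)²·(0.0312)·(0.00502)²) = 1.19e-5
Q = 1.19e-5 < K = 1.09e-4, so the forward reaction proceeds.

in the forward direction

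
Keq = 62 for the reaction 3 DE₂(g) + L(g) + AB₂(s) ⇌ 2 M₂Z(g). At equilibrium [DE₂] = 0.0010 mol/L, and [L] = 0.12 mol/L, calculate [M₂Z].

[M₂Z] = 8.6×10⁻⁵ mol/L

(AB₂ is a pure solid — omitted from Keq.)
At equilibrium, Keq = [M₂Z]² / ([DE₂]³·[L]) = 62.
([M₂Z])² / ((0.0010)³·(0.12)) = 62
[M₂Z]² = 7.44×10⁻⁹ ⇒ [M₂Z] = 8.6×10⁻⁵ mol/L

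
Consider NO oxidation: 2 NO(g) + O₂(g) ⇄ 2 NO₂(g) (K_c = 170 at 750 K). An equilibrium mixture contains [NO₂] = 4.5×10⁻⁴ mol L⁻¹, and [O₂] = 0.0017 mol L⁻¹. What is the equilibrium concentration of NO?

[NO] = 8.4×10⁻⁴ mol L⁻¹

At equilibrium, K_c = [NO₂]² / ([NO]²·[O₂]) = 170.
(4.5×10⁻⁴)² / (([NO])²·(0.0017)) = 170
[NO]² = 7.01×10⁻⁷ ⇒ [NO] = 8.4×10⁻⁴ mol L⁻¹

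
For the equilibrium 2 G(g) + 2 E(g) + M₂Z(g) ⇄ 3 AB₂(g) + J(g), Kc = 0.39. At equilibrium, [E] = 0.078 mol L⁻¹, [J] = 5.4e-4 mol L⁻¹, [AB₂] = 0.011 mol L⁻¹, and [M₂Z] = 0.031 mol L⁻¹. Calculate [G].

[G] = 0.0031 mol L⁻¹

At equilibrium, Kc = [AB₂]³·[J] / ([G]²·[E]²·[M₂Z]) = 0.39.
(0.011)³·(5.4e-4) / (([G])²·(0.078)²·(0.031)) = 0.39
[G]² = 9.77e-6 ⇒ [G] = 0.0031 mol L⁻¹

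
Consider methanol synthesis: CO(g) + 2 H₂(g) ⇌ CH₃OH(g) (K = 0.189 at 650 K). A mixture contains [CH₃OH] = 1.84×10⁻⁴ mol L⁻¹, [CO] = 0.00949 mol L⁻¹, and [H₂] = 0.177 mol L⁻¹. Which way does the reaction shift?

in the reverse direction

Q = [CH₃OH] / ([CO]·[H₂]²) = (1.84×10⁻⁴) / ((0.00949)·(0.177)²) = 0.619
Q = 0.619 > K = 0.189, so the reverse reaction proceeds.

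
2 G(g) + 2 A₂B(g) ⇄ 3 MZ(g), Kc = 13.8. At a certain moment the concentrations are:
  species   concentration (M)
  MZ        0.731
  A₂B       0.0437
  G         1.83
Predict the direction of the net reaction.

to the left

Qc = [MZ]³ / ([G]²·[A₂B]²) = (0.731)³ / ((1.83)²·(0.0437)²) = 61.1
Qc = 61.1 > Kc = 13.8, so the reverse reaction proceeds.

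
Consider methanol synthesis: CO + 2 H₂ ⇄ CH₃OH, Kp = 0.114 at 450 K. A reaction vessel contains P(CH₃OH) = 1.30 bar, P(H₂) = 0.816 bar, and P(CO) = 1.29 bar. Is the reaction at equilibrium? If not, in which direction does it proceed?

in the reverse direction

Qp = P(CH₃OH) / (P(CO)·P(H₂)²) = (1.30) / ((1.29)·(0.816)²) = 1.51
Qp = 1.51 > Kp = 0.114, so the reverse reaction proceeds.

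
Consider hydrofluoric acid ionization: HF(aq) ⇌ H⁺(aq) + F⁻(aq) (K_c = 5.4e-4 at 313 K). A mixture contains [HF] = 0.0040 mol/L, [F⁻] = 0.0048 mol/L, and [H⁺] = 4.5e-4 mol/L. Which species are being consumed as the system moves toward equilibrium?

Q_c = [H⁺]·[F⁻] / [HF] = (4.5e-4)·(0.0048) / (0.0040) = 5.4e-4
Q_c = 5.4e-4 = K_c; the system is at equilibrium.

none (at equilibrium)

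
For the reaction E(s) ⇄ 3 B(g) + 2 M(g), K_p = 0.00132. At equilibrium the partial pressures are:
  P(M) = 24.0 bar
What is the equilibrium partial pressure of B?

P(B) = 0.0132 bar

(E is a pure solid — omitted from K_p.)
At equilibrium, K_p = P(B)³·P(M)² = 0.00132.
(P(B))³·(24.0)² = 0.00132
P(B)³ = 2.29×10⁻⁶ ⇒ P(B) = 0.0132 bar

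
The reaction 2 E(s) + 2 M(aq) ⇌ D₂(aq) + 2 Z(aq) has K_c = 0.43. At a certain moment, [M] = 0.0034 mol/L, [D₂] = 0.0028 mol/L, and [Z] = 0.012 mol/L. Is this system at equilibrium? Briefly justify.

(E is a pure solid — omitted from Q_c.)
Q_c = [D₂]·[Z]² / [M]² = (0.0028)·(0.012)² / (0.0034)² = 0.035
Q_c = 0.035 < K_c = 0.43: net forward reaction.

no; Q < K, reaction proceeds forward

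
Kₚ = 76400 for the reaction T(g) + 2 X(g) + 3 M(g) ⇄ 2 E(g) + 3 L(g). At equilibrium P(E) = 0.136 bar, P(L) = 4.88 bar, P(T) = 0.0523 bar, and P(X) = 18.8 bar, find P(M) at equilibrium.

P(M) = 0.0115 bar

At equilibrium, Kₚ = P(E)²·P(L)³ / (P(T)·P(X)²·P(M)³) = 76400.
(0.136)²·(4.88)³ / ((0.0523)·(18.8)²·(P(M))³) = 76400
P(M)³ = 1.52×10⁻⁶ ⇒ P(M) = 0.0115 bar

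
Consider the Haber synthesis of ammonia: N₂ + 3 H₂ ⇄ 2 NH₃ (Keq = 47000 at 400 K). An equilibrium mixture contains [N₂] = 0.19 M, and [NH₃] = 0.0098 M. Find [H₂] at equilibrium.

[H₂] = 0.0022 M

At equilibrium, Keq = [NH₃]² / ([N₂]·[H₂]³) = 47000.
(0.0098)² / ((0.19)·([H₂])³) = 47000
[H₂]³ = 1.08e-8 ⇒ [H₂] = 0.0022 M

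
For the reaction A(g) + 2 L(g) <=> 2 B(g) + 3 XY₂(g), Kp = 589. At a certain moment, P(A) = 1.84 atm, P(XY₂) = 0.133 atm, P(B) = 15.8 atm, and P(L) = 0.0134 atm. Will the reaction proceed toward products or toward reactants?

Qp = P(B)²·P(XY₂)³ / (P(A)·P(L)²) = (15.8)²·(0.133)³ / ((1.84)·(0.0134)²) = 1780
Qp = 1780 > Kp = 589, so the reverse reaction proceeds.

reverse (toward reactants)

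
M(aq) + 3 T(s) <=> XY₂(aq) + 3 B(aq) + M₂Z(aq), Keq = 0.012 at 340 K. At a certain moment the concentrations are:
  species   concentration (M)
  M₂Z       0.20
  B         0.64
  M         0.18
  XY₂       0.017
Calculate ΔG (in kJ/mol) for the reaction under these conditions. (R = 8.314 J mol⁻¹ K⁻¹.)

ΔG = -2.50 kJ/mol

(T is a pure solid — omitted from Q.)
Q = [XY₂]·[B]³·[M₂Z] / [M] = (0.017)·(0.64)³·(0.20) / (0.18) = 0.00495
ΔG = RT ln(Q/Keq) = (8.314 J mol⁻¹ K⁻¹)(340 K) × ln(0.00495/0.012)
   = (2.827 kJ/mol)(-0.8855) = -2.50 kJ/mol
ΔG < 0, so the forward reaction is spontaneous (proceeds forward).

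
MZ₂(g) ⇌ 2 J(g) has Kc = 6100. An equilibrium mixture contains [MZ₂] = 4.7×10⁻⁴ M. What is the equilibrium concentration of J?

At equilibrium, Kc = [J]² / [MZ₂] = 6100.
([J])² / (4.7×10⁻⁴) = 6100
[J]² = 2.87 ⇒ [J] = 1.7 M

[J] = 1.7 M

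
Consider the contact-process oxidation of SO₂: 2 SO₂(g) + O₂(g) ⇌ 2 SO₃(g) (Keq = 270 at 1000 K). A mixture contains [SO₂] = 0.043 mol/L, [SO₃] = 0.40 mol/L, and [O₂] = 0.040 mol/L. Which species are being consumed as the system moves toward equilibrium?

SO₃ (products)

Q = [SO₃]² / ([SO₂]²·[O₂]) = (0.40)² / ((0.043)²·(0.040)) = 2200
Q = 2200 > Keq = 270: net reverse reaction.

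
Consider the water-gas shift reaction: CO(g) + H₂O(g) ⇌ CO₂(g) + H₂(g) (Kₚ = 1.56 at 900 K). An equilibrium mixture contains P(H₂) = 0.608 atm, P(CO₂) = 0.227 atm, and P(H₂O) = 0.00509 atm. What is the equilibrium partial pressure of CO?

P(CO) = 17.4 atm

At equilibrium, Kₚ = P(CO₂)·P(H₂) / (P(CO)·P(H₂O)) = 1.56.
(0.227)·(0.608) / ((P(CO))·(0.00509)) = 1.56
P(CO) = 17.4 atm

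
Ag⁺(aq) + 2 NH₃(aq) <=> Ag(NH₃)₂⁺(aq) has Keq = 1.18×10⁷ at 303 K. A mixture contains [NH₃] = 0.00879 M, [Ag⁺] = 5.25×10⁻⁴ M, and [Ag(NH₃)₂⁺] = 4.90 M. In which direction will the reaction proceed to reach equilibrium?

reverse (toward reactants)

Q = [Ag(NH₃)₂⁺] / ([Ag⁺]·[NH₃]²) = (4.90) / ((5.25×10⁻⁴)·(0.00879)²) = 1.21×10⁸
Q = 1.21×10⁸ > Keq = 1.18×10⁷, so the reverse reaction proceeds.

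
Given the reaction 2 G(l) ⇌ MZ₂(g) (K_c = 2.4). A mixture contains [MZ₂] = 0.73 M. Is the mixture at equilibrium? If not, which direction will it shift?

(G is a pure liquid — omitted from Q_c.)
Q_c = [MZ₂] = 0.73
Q_c = 0.73 < K_c = 2.4: net forward reaction.

no; Q < K, reaction proceeds forward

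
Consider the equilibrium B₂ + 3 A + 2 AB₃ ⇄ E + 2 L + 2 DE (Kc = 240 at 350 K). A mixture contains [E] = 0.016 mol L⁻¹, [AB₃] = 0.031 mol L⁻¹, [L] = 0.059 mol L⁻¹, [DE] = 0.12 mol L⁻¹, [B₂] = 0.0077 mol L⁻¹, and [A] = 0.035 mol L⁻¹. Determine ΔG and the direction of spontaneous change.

Qc = [E]·[L]²·[DE]² / ([B₂]·[A]³·[AB₃]²) = (0.016)·(0.059)²·(0.12)² / ((0.0077)·(0.035)³·(0.031)²) = 2530
ΔG = RT ln(Qc/Kc) = (8.314 J mol⁻¹ K⁻¹)(350 K) × ln(2530/240)
   = (2.910 kJ/mol)(2.355) = 6.85 kJ/mol
ΔG > 0, so the forward reaction is non-spontaneous (proceeds in reverse).

ΔG = 6.85 kJ/mol; the forward reaction is non-spontaneous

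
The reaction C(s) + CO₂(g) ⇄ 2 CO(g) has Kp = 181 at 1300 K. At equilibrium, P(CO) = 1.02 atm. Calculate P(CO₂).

(C is a pure solid — omitted from Kp.)
At equilibrium, Kp = P(CO)² / P(CO₂) = 181.
(1.02)² / (P(CO₂)) = 181
P(CO₂) = 0.00575 atm

P(CO₂) = 0.00575 atm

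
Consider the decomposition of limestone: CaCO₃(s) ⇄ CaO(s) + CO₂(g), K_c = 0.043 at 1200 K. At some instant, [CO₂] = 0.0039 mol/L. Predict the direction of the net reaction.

(CaCO₃, CaO are pure solids — omitted from Q_c.)
Q_c = [CO₂] = 0.0039
Q_c = 0.0039 < K_c = 0.043, so the forward reaction proceeds.

toward products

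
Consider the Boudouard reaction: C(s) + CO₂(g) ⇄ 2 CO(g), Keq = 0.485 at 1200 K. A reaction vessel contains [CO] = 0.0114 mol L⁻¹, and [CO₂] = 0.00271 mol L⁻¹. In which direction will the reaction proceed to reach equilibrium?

(C is a pure solid — omitted from Q.)
Q = [CO]² / [CO₂] = (0.0114)² / (0.00271) = 0.0480
Q = 0.0480 < Keq = 0.485, so the forward reaction proceeds.

to the right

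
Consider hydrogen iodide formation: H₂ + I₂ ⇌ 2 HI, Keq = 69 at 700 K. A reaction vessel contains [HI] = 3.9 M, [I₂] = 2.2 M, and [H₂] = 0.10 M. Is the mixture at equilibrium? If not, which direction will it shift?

Q = [HI]² / ([H₂]·[I₂]) = (3.9)² / ((0.10)·(2.2)) = 69
Q = 69 = Keq; the system is at equilibrium.

yes, at equilibrium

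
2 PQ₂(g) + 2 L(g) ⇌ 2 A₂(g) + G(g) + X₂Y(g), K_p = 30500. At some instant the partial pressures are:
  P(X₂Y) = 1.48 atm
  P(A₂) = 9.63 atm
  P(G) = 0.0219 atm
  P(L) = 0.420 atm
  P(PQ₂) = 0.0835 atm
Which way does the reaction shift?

Q_p = P(A₂)²·P(G)·P(X₂Y) / (P(PQ₂)²·P(L)²) = (9.63)²·(0.0219)·(1.48) / ((0.0835)²·(0.420)²) = 2440
Q_p = 2440 < K_p = 30500, so the forward reaction proceeds.

to the right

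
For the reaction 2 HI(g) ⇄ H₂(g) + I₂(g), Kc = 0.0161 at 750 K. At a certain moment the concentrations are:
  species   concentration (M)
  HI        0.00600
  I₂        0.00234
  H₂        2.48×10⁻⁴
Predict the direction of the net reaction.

neither direction; the system is at equilibrium

Qc = [H₂]·[I₂] / [HI]² = (2.48×10⁻⁴)·(0.00234) / (0.00600)² = 0.0161
Qc = 0.0161 = Kc, so the system is already at equilibrium.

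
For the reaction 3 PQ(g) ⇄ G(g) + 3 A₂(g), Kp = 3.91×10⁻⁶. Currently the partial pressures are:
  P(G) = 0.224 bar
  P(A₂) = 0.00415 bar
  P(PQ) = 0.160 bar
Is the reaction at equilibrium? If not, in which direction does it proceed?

no net change (already at equilibrium)

Qp = P(G)·P(A₂)³ / P(PQ)³ = (0.224)·(0.00415)³ / (0.160)³ = 3.91×10⁻⁶
Qp = 3.91×10⁻⁶ = Kp, so the system is already at equilibrium.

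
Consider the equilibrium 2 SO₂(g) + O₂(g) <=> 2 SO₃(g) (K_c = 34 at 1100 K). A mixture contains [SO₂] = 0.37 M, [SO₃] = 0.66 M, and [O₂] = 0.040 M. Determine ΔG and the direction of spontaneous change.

Q_c = [SO₃]² / ([SO₂]²·[O₂]) = (0.66)² / ((0.37)²·(0.040)) = 79.5
ΔG = RT ln(Q_c/K_c) = (8.314 J mol⁻¹ K⁻¹)(1100 K) × ln(79.5/34)
   = (9.145 kJ/mol)(0.8494) = 7.77 kJ/mol
ΔG > 0, so the forward reaction is non-spontaneous (proceeds in reverse).

ΔG = 7.77 kJ/mol; the forward reaction is non-spontaneous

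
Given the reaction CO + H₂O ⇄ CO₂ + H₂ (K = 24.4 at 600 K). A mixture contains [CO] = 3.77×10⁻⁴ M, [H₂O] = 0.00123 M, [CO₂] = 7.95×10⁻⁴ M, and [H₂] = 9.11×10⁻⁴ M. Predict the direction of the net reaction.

Q = [CO₂]·[H₂] / ([CO]·[H₂O]) = (7.95×10⁻⁴)·(9.11×10⁻⁴) / ((3.77×10⁻⁴)·(0.00123)) = 1.56
Q = 1.56 < K = 24.4, so the forward reaction proceeds.

toward products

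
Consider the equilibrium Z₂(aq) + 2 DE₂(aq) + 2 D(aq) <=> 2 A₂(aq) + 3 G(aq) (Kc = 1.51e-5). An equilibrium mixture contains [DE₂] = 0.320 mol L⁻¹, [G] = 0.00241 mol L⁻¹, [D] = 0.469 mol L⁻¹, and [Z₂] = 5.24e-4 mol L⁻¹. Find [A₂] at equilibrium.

At equilibrium, Kc = [A₂]²·[G]³ / ([Z₂]·[DE₂]²·[D]²) = 1.51e-5.
([A₂])²·(0.00241)³ / ((5.24e-4)·(0.320)²·(0.469)²) = 1.51e-5
[A₂]² = 0.0127 ⇒ [A₂] = 0.113 mol L⁻¹

[A₂] = 0.113 mol L⁻¹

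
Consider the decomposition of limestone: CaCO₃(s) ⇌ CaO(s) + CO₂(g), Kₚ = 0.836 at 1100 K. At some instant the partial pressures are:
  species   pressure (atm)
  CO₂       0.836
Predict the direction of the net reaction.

no net change (already at equilibrium)

(CaCO₃, CaO are pure solids — omitted from Qₚ.)
Qₚ = P(CO₂) = 0.836
Qₚ = 0.836 = Kₚ, so the system is already at equilibrium.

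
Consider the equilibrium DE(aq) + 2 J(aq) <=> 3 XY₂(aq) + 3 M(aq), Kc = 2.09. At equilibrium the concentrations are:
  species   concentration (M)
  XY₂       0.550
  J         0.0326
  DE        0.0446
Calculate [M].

At equilibrium, Kc = [XY₂]³·[M]³ / ([DE]·[J]²) = 2.09.
(0.550)³·([M])³ / ((0.0446)·(0.0326)²) = 2.09
[M]³ = 5.95×10⁻⁴ ⇒ [M] = 0.0841 M

[M] = 0.0841 M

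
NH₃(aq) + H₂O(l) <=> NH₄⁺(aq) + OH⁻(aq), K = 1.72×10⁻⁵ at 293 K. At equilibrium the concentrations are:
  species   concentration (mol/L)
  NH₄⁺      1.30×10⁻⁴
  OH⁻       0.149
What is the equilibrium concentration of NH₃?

(H₂O is a pure liquid — omitted from K.)
At equilibrium, K = [NH₄⁺]·[OH⁻] / [NH₃] = 1.72×10⁻⁵.
(1.30×10⁻⁴)·(0.149) / ([NH₃]) = 1.72×10⁻⁵
[NH₃] = 1.13 mol/L

[NH₃] = 1.13 mol/L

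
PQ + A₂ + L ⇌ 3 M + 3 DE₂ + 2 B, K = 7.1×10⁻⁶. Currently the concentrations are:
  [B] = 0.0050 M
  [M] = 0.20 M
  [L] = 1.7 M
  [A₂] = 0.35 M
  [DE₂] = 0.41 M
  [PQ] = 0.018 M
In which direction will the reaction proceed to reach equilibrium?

forward (toward products)

Q = [M]³·[DE₂]³·[B]² / ([PQ]·[A₂]·[L]) = (0.20)³·(0.41)³·(0.0050)² / ((0.018)·(0.35)·(1.7)) = 1.3×10⁻⁶
Q = 1.3×10⁻⁶ < K = 7.1×10⁻⁶, so the forward reaction proceeds.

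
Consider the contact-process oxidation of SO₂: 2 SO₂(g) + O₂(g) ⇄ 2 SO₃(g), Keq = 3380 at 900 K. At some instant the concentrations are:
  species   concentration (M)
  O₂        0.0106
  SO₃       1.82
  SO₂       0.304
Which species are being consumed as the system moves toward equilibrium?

Q = [SO₃]² / ([SO₂]²·[O₂]) = (1.82)² / ((0.304)²·(0.0106)) = 3380
Q = 3380 = Keq; the system is at equilibrium.

none (at equilibrium)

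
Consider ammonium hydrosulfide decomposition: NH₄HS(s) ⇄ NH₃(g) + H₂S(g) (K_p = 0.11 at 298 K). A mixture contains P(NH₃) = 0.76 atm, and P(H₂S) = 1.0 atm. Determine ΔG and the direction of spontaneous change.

ΔG = 4.79 kJ/mol; the forward reaction is non-spontaneous

(NH₄HS is a pure solid — omitted from Q_p.)
Q_p = P(NH₃)·P(H₂S) = (0.76)·(1.0) = 0.760
ΔG = RT ln(Q_p/K_p) = (8.314 J mol⁻¹ K⁻¹)(298 K) × ln(0.760/0.11)
   = (2.478 kJ/mol)(1.933) = 4.79 kJ/mol
ΔG > 0, so the forward reaction is non-spontaneous (proceeds in reverse).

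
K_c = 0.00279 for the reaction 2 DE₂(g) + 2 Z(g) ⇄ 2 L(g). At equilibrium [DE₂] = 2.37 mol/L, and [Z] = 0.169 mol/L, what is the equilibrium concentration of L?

[L] = 0.0212 mol/L

At equilibrium, K_c = [L]² / ([DE₂]²·[Z]²) = 0.00279.
([L])² / ((2.37)²·(0.169)²) = 0.00279
[L]² = 4.48×10⁻⁴ ⇒ [L] = 0.0212 mol/L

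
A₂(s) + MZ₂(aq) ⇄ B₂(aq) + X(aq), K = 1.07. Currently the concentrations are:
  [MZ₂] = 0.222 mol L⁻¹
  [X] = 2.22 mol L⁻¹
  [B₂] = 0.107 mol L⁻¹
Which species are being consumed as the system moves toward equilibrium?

(A₂ is a pure solid — omitted from Q.)
Q = [B₂]·[X] / [MZ₂] = (0.107)·(2.22) / (0.222) = 1.07
Q = 1.07 = K; the system is at equilibrium.

none (at equilibrium)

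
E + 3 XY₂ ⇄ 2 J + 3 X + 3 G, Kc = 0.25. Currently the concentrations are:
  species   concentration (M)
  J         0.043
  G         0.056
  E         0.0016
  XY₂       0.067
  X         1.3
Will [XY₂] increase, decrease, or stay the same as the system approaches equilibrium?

increase

Qc = [J]²·[X]³·[G]³ / ([E]·[XY₂]³) = (0.043)²·(1.3)³·(0.056)³ / ((0.0016)·(0.067)³) = 1.5
Qc = 1.5 > Kc = 0.25: net reverse reaction.
XY₂ is a reactant, so it increases.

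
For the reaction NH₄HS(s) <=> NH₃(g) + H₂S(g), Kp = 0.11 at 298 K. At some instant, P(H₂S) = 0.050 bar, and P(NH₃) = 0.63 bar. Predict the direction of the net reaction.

(NH₄HS is a pure solid — omitted from Qp.)
Qp = P(NH₃)·P(H₂S) = (0.63)·(0.050) = 0.031
Qp = 0.031 < Kp = 0.11, so the forward reaction proceeds.

to the right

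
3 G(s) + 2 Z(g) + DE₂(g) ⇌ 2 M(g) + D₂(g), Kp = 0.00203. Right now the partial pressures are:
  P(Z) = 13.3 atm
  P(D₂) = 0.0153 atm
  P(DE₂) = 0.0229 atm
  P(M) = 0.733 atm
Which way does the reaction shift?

(G is a pure solid — omitted from Qp.)
Qp = P(M)²·P(D₂) / (P(Z)²·P(DE₂)) = (0.733)²·(0.0153) / ((13.3)²·(0.0229)) = 0.00203
Qp = 0.00203 = Kp, so the system is already at equilibrium.

at equilibrium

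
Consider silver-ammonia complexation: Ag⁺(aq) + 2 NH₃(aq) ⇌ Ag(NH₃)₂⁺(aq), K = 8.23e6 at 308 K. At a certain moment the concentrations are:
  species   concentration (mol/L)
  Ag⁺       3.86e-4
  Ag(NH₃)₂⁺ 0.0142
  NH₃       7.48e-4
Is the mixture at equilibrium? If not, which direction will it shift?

no; Q > K, reaction proceeds in reverse

Q = [Ag(NH₃)₂⁺] / ([Ag⁺]·[NH₃]²) = (0.0142) / ((3.86e-4)·(7.48e-4)²) = 6.58e7
Q = 6.58e7 > K = 8.23e6: net reverse reaction.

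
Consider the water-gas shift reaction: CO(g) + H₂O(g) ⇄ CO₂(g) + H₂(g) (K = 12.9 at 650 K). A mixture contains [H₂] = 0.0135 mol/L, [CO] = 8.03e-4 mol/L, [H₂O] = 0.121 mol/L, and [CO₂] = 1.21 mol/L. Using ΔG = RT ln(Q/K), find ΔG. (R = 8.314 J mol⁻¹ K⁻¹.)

ΔG = 13.9 kJ/mol

Q = [CO₂]·[H₂] / ([CO]·[H₂O]) = (1.21)·(0.0135) / ((8.03e-4)·(0.121)) = 168
ΔG = RT ln(Q/K) = (8.314 J mol⁻¹ K⁻¹)(650 K) × ln(168/12.9)
   = (5.404 kJ/mol)(2.567) = 13.9 kJ/mol
ΔG > 0, so the forward reaction is non-spontaneous (proceeds in reverse).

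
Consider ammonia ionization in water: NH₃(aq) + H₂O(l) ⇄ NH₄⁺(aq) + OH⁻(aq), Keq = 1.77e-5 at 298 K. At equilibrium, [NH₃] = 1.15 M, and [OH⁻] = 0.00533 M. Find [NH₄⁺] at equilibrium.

(H₂O is a pure liquid — omitted from Keq.)
At equilibrium, Keq = [NH₄⁺]·[OH⁻] / [NH₃] = 1.77e-5.
([NH₄⁺])·(0.00533) / (1.15) = 1.77e-5
[NH₄⁺] = 0.00382 M

[NH₄⁺] = 0.00382 M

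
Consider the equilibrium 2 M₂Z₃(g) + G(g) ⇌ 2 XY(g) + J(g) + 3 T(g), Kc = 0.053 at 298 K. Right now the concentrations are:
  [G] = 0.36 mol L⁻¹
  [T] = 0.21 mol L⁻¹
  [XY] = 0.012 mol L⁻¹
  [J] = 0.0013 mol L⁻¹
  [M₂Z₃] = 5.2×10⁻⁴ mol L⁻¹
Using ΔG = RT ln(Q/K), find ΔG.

ΔG = -2.70 kJ/mol

Qc = [XY]²·[J]·[T]³ / ([M₂Z₃]²·[G]) = (0.012)²·(0.0013)·(0.21)³ / ((5.2×10⁻⁴)²·(0.36)) = 0.0178
ΔG = RT ln(Qc/Kc) = (8.314 J mol⁻¹ K⁻¹)(298 K) × ln(0.0178/0.053)
   = (2.478 kJ/mol)(-1.091) = -2.70 kJ/mol
ΔG < 0, so the forward reaction is spontaneous (proceeds forward).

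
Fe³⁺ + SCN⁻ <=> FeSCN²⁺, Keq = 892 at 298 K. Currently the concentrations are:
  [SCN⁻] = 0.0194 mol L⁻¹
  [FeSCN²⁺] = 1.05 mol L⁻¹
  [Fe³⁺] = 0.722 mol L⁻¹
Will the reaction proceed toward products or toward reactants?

to the right

Q = [FeSCN²⁺] / ([Fe³⁺]·[SCN⁻]) = (1.05) / ((0.722)·(0.0194)) = 75.0
Q = 75.0 < Keq = 892, so the forward reaction proceeds.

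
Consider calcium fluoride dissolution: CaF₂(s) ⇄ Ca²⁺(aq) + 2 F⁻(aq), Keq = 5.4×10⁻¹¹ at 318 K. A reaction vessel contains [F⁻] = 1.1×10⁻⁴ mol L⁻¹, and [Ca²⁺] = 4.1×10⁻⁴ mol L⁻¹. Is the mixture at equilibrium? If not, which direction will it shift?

(CaF₂ is a pure solid — omitted from Q.)
Q = [Ca²⁺]·[F⁻]² = (4.1×10⁻⁴)·(1.1×10⁻⁴)² = 5.0×10⁻¹²
Q = 5.0×10⁻¹² < Keq = 5.4×10⁻¹¹: net forward reaction.

no; Q < K, reaction proceeds forward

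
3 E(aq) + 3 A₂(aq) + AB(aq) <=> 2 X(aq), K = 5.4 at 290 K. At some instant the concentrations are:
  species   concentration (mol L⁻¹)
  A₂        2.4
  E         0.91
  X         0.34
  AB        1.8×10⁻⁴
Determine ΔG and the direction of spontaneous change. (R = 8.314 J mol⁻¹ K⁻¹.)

ΔG = 5.87 kJ/mol; the forward reaction is non-spontaneous

Q = [X]² / ([E]³·[A₂]³·[AB]) = (0.34)² / ((0.91)³·(2.4)³·(1.8×10⁻⁴)) = 61.6
ΔG = RT ln(Q/K) = (8.314 J mol⁻¹ K⁻¹)(290 K) × ln(61.6/5.4)
   = (2.411 kJ/mol)(2.434) = 5.87 kJ/mol
ΔG > 0, so the forward reaction is non-spontaneous (proceeds in reverse).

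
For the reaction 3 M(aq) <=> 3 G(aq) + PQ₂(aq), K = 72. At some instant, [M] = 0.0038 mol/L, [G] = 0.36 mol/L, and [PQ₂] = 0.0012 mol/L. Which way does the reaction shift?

reverse (toward reactants)

Q = [G]³·[PQ₂] / [M]³ = (0.36)³·(0.0012) / (0.0038)³ = 1000
Q = 1000 > K = 72, so the reverse reaction proceeds.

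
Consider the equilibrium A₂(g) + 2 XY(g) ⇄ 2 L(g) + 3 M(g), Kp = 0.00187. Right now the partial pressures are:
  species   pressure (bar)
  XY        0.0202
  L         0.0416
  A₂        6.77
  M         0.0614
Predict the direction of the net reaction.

toward products

Qp = P(L)²·P(M)³ / (P(A₂)·P(XY)²) = (0.0416)²·(0.0614)³ / ((6.77)·(0.0202)²) = 1.45×10⁻⁴
Qp = 1.45×10⁻⁴ < Kp = 0.00187, so the forward reaction proceeds.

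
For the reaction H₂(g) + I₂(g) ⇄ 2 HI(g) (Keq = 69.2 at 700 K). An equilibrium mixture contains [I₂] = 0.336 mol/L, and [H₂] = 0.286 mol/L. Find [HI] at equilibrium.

At equilibrium, Keq = [HI]² / ([H₂]·[I₂]) = 69.2.
([HI])² / ((0.286)·(0.336)) = 69.2
[HI]² = 6.65 ⇒ [HI] = 2.58 mol/L

[HI] = 2.58 mol/L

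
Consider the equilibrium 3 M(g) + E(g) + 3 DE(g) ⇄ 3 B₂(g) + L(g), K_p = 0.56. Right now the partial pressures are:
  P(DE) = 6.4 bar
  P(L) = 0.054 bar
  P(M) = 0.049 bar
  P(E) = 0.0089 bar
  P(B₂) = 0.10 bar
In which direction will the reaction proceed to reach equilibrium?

Q_p = P(B₂)³·P(L) / (P(M)³·P(E)·P(DE)³) = (0.10)³·(0.054) / ((0.049)³·(0.0089)·(6.4)³) = 0.20
Q_p = 0.20 < K_p = 0.56, so the forward reaction proceeds.

in the forward direction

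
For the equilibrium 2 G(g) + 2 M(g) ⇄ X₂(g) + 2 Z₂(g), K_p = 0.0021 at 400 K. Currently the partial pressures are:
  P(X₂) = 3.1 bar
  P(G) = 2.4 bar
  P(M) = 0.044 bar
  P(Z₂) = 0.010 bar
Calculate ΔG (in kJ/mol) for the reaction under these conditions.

ΔG = 8.59 kJ/mol

Q_p = P(X₂)·P(Z₂)² / (P(G)²·P(M)²) = (3.1)·(0.010)² / ((2.4)²·(0.044)²) = 0.0278
ΔG = RT ln(Q_p/K_p) = (8.314 J mol⁻¹ K⁻¹)(400 K) × ln(0.0278/0.0021)
   = (3.326 kJ/mol)(2.583) = 8.59 kJ/mol
ΔG > 0, so the forward reaction is non-spontaneous (proceeds in reverse).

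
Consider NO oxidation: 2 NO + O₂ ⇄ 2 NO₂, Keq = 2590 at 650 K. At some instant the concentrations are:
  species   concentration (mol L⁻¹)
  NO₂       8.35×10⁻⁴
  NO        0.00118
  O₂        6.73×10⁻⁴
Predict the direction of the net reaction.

Q = [NO₂]² / ([NO]²·[O₂]) = (8.35×10⁻⁴)² / ((0.00118)²·(6.73×10⁻⁴)) = 744
Q = 744 < Keq = 2590, so the forward reaction proceeds.

forward (toward products)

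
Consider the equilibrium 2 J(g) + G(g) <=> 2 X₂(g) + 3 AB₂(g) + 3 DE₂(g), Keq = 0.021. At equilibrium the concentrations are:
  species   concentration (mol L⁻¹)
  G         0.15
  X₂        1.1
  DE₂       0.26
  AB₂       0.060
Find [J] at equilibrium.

[J] = 0.038 mol L⁻¹

At equilibrium, Keq = [X₂]²·[AB₂]³·[DE₂]³ / ([J]²·[G]) = 0.021.
(1.1)²·(0.060)³·(0.26)³ / (([J])²·(0.15)) = 0.021
[J]² = 0.00146 ⇒ [J] = 0.038 mol L⁻¹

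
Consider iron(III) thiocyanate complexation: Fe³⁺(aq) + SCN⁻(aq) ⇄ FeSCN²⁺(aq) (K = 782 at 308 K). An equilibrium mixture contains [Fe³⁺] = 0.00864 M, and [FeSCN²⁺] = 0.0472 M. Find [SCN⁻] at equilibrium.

[SCN⁻] = 0.00699 M

At equilibrium, K = [FeSCN²⁺] / ([Fe³⁺]·[SCN⁻]) = 782.
(0.0472) / ((0.00864)·([SCN⁻])) = 782
[SCN⁻] = 0.00699 M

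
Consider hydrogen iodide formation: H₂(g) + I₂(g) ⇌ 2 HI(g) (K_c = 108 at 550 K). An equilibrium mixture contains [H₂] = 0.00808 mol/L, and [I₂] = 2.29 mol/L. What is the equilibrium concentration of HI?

At equilibrium, K_c = [HI]² / ([H₂]·[I₂]) = 108.
([HI])² / ((0.00808)·(2.29)) = 108
[HI]² = 2.00 ⇒ [HI] = 1.41 mol/L

[HI] = 1.41 mol/L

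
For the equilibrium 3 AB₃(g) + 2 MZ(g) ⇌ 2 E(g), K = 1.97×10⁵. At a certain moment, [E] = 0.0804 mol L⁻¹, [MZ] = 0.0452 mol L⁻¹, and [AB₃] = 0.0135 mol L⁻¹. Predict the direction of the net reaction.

Q = [E]² / ([AB₃]³·[MZ]²) = (0.0804)² / ((0.0135)³·(0.0452)²) = 1.29×10⁶
Q = 1.29×10⁶ > K = 1.97×10⁵, so the reverse reaction proceeds.

toward reactants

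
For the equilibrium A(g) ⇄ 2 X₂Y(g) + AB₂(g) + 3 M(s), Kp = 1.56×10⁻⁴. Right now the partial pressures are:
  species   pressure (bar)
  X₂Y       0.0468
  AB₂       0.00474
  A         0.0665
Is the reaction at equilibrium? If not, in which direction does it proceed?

at equilibrium

(M is a pure solid — omitted from Qp.)
Qp = P(X₂Y)²·P(AB₂) / P(A) = (0.0468)²·(0.00474) / (0.0665) = 1.56×10⁻⁴
Qp = 1.56×10⁻⁴ = Kp, so the system is already at equilibrium.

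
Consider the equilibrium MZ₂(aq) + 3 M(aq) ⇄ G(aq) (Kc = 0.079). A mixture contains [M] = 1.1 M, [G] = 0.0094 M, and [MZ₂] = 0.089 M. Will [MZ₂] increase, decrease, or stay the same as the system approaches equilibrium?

Qc = [G] / ([MZ₂]·[M]³) = (0.0094) / ((0.089)·(1.1)³) = 0.079
Qc = 0.079 = Kc; the system is at equilibrium.

stay the same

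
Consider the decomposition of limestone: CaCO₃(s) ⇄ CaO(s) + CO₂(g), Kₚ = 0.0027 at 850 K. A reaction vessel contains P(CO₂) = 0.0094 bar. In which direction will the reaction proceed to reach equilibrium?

to the left

(CaCO₃, CaO are pure solids — omitted from Qₚ.)
Qₚ = P(CO₂) = 0.0094
Qₚ = 0.0094 > Kₚ = 0.0027, so the reverse reaction proceeds.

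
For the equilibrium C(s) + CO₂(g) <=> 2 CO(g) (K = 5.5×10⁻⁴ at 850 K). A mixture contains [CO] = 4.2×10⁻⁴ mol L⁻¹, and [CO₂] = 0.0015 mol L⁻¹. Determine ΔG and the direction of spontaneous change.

(C is a pure solid — omitted from Q.)
Q = [CO]² / [CO₂] = (4.2×10⁻⁴)² / (0.0015) = 1.18×10⁻⁴
ΔG = RT ln(Q/K) = (8.314 J mol⁻¹ K⁻¹)(850 K) × ln(1.18×10⁻⁴/5.5×10⁻⁴)
   = (7.067 kJ/mol)(-1.539) = -10.9 kJ/mol
ΔG < 0, so the forward reaction is spontaneous (proceeds forward).

ΔG = -10.9 kJ/mol; the forward reaction is spontaneous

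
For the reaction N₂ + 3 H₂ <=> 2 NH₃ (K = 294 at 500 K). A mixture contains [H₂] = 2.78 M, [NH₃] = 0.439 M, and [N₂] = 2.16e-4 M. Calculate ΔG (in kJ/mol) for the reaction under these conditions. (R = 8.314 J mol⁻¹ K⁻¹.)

ΔG = -8.14 kJ/mol

Q = [NH₃]² / ([N₂]·[H₂]³) = (0.439)² / ((2.16e-4)·(2.78)³) = 41.5
ΔG = RT ln(Q/K) = (8.314 J mol⁻¹ K⁻¹)(500 K) × ln(41.5/294)
   = (4.157 kJ/mol)(-1.958) = -8.14 kJ/mol
ΔG < 0, so the forward reaction is spontaneous (proceeds forward).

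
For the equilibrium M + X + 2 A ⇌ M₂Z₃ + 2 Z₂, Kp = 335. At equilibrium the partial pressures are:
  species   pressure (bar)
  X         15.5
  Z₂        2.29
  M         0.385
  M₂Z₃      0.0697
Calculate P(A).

At equilibrium, Kp = P(M₂Z₃)·P(Z₂)² / (P(M)·P(X)·P(A)²) = 335.
(0.0697)·(2.29)² / ((0.385)·(15.5)·(P(A))²) = 335
P(A)² = 1.83×10⁻⁴ ⇒ P(A) = 0.0135 bar

P(A) = 0.0135 bar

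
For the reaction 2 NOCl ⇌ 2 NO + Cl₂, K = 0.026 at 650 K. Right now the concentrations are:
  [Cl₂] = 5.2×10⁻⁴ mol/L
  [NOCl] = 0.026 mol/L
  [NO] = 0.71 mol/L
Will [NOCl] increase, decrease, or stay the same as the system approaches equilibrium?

Q = [NO]²·[Cl₂] / [NOCl]² = (0.71)²·(5.2×10⁻⁴) / (0.026)² = 0.39
Q = 0.39 > K = 0.026: net reverse reaction.
NOCl is a reactant, so it increases.

increase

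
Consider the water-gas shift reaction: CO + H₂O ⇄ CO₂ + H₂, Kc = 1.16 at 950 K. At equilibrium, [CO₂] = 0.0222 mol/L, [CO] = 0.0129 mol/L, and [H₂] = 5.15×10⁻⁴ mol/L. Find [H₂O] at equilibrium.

At equilibrium, Kc = [CO₂]·[H₂] / ([CO]·[H₂O]) = 1.16.
(0.0222)·(5.15×10⁻⁴) / ((0.0129)·([H₂O])) = 1.16
[H₂O] = 7.64×10⁻⁴ mol/L

[H₂O] = 7.64×10⁻⁴ mol/L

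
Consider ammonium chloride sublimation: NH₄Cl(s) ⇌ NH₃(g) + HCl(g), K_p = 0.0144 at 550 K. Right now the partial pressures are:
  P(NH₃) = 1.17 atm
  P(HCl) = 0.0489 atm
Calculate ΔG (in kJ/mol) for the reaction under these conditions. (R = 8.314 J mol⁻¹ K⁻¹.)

(NH₄Cl is a pure solid — omitted from Q_p.)
Q_p = P(NH₃)·P(HCl) = (1.17)·(0.0489) = 0.0572
ΔG = RT ln(Q_p/K_p) = (8.314 J mol⁻¹ K⁻¹)(550 K) × ln(0.0572/0.0144)
   = (4.573 kJ/mol)(1.379) = 6.31 kJ/mol
ΔG > 0, so the forward reaction is non-spontaneous (proceeds in reverse).

ΔG = 6.31 kJ/mol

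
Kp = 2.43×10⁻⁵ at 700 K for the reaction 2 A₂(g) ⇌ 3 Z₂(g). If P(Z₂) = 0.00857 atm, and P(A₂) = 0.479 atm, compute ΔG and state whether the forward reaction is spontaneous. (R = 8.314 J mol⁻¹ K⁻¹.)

Qp = P(Z₂)³ / P(A₂)² = (0.00857)³ / (0.479)² = 2.74×10⁻⁶
ΔG = RT ln(Qp/Kp) = (8.314 J mol⁻¹ K⁻¹)(700 K) × ln(2.74×10⁻⁶/2.43×10⁻⁵)
   = (5.820 kJ/mol)(-2.183) = -12.7 kJ/mol
ΔG < 0, so the forward reaction is spontaneous (proceeds forward).

ΔG = -12.7 kJ/mol; the forward reaction is spontaneous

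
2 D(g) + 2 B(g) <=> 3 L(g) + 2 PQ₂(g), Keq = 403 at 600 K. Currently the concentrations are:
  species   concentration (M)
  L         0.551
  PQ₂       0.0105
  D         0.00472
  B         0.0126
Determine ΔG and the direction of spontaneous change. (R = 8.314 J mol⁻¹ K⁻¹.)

Q = [L]³·[PQ₂]² / ([D]²·[B]²) = (0.551)³·(0.0105)² / ((0.00472)²·(0.0126)²) = 5210
ΔG = RT ln(Q/Keq) = (8.314 J mol⁻¹ K⁻¹)(600 K) × ln(5210/403)
   = (4.988 kJ/mol)(2.559) = 12.8 kJ/mol
ΔG > 0, so the forward reaction is non-spontaneous (proceeds in reverse).

ΔG = 12.8 kJ/mol; the forward reaction is non-spontaneous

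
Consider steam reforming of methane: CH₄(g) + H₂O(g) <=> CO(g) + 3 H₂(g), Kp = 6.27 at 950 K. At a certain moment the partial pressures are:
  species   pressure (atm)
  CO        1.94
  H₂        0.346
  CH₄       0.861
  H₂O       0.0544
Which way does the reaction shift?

Qp = P(CO)·P(H₂)³ / (P(CH₄)·P(H₂O)) = (1.94)·(0.346)³ / ((0.861)·(0.0544)) = 1.72
Qp = 1.72 < Kp = 6.27, so the forward reaction proceeds.

forward (toward products)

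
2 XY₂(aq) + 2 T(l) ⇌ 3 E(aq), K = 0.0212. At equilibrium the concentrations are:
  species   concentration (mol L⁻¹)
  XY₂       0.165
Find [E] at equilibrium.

[E] = 0.0833 mol L⁻¹

(T is a pure liquid — omitted from K.)
At equilibrium, K = [E]³ / [XY₂]² = 0.0212.
([E])³ / (0.165)² = 0.0212
[E]³ = 5.77×10⁻⁴ ⇒ [E] = 0.0833 mol L⁻¹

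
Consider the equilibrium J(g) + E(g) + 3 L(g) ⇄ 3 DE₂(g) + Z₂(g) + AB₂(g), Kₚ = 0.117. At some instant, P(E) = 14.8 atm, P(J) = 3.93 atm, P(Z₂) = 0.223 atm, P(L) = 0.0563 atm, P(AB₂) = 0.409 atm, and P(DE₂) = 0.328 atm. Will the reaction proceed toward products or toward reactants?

reverse (toward reactants)

Qₚ = P(DE₂)³·P(Z₂)·P(AB₂) / (P(J)·P(E)·P(L)³) = (0.328)³·(0.223)·(0.409) / ((3.93)·(14.8)·(0.0563)³) = 0.310
Qₚ = 0.310 > Kₚ = 0.117, so the reverse reaction proceeds.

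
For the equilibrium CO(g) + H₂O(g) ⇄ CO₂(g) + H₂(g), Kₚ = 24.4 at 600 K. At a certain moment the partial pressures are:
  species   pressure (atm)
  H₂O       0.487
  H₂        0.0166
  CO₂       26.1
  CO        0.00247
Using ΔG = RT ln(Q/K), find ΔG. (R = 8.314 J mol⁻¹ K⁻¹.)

ΔG = 13.4 kJ/mol

Qₚ = P(CO₂)·P(H₂) / (P(CO)·P(H₂O)) = (26.1)·(0.0166) / ((0.00247)·(0.487)) = 360
ΔG = RT ln(Qₚ/Kₚ) = (8.314 J mol⁻¹ K⁻¹)(600 K) × ln(360/24.4)
   = (4.988 kJ/mol)(2.692) = 13.4 kJ/mol
ΔG > 0, so the forward reaction is non-spontaneous (proceeds in reverse).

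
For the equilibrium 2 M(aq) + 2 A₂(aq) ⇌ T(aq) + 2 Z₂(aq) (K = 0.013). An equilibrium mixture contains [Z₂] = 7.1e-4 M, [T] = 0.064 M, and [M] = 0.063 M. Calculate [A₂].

[A₂] = 0.025 M

At equilibrium, K = [T]·[Z₂]² / ([M]²·[A₂]²) = 0.013.
(0.064)·(7.1e-4)² / ((0.063)²·([A₂])²) = 0.013
[A₂]² = 6.25e-4 ⇒ [A₂] = 0.025 M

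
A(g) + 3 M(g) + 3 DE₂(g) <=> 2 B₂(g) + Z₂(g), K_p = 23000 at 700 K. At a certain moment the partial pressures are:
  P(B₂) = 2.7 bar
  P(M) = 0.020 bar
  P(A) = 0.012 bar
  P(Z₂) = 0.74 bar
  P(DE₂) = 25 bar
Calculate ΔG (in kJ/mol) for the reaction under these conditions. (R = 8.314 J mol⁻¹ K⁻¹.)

ΔG = -10.8 kJ/mol

Q_p = P(B₂)²·P(Z₂) / (P(A)·P(M)³·P(DE₂)³) = (2.7)²·(0.74) / ((0.012)·(0.020)³·(25)³) = 3600
ΔG = RT ln(Q_p/K_p) = (8.314 J mol⁻¹ K⁻¹)(700 K) × ln(3600/23000)
   = (5.820 kJ/mol)(-1.855) = -10.8 kJ/mol
ΔG < 0, so the forward reaction is spontaneous (proceeds forward).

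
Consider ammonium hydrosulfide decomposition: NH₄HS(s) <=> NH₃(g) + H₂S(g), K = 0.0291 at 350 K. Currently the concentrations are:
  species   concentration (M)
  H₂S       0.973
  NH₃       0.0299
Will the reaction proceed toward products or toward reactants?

no net change (already at equilibrium)

(NH₄HS is a pure solid — omitted from Q.)
Q = [NH₃]·[H₂S] = (0.0299)·(0.973) = 0.0291
Q = 0.0291 = K, so the system is already at equilibrium.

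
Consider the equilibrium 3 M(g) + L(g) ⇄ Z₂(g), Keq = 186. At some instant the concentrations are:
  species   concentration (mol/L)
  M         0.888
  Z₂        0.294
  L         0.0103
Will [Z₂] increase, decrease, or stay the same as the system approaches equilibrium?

increase

Q = [Z₂] / ([M]³·[L]) = (0.294) / ((0.888)³·(0.0103)) = 40.8
Q = 40.8 < Keq = 186: net forward reaction.
Z₂ is a product, so it increases.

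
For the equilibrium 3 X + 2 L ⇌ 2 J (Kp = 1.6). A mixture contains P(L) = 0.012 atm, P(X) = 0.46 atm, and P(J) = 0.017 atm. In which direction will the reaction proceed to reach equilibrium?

Qp = P(J)² / (P(X)³·P(L)²) = (0.017)² / ((0.46)³·(0.012)²) = 21
Qp = 21 > Kp = 1.6, so the reverse reaction proceeds.

toward reactants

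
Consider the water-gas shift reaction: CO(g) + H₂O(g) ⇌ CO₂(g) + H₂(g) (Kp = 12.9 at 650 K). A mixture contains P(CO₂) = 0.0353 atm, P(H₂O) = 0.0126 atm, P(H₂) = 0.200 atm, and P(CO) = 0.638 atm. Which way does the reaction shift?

to the right

Qp = P(CO₂)·P(H₂) / (P(CO)·P(H₂O)) = (0.0353)·(0.200) / ((0.638)·(0.0126)) = 0.878
Qp = 0.878 < Kp = 12.9, so the forward reaction proceeds.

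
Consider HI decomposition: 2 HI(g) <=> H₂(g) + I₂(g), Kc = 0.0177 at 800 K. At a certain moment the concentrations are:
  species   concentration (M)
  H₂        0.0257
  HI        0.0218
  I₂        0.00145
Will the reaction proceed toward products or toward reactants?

in the reverse direction

Qc = [H₂]·[I₂] / [HI]² = (0.0257)·(0.00145) / (0.0218)² = 0.0784
Qc = 0.0784 > Kc = 0.0177, so the reverse reaction proceeds.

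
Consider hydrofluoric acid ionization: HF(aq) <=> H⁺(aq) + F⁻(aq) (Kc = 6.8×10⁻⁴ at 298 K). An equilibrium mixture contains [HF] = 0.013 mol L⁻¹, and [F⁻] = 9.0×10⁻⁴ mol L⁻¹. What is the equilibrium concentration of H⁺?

[H⁺] = 0.0098 mol L⁻¹

At equilibrium, Kc = [H⁺]·[F⁻] / [HF] = 6.8×10⁻⁴.
([H⁺])·(9.0×10⁻⁴) / (0.013) = 6.8×10⁻⁴
[H⁺] = 0.00982 = 0.0098 mol L⁻¹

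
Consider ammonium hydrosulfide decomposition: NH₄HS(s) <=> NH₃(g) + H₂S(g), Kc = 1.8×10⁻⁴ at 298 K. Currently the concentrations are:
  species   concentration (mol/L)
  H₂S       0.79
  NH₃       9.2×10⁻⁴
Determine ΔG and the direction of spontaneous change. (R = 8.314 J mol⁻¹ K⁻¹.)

(NH₄HS is a pure solid — omitted from Qc.)
Qc = [NH₃]·[H₂S] = (9.2×10⁻⁴)·(0.79) = 7.27×10⁻⁴
ΔG = RT ln(Qc/Kc) = (8.314 J mol⁻¹ K⁻¹)(298 K) × ln(7.27×10⁻⁴/1.8×10⁻⁴)
   = (2.478 kJ/mol)(1.396) = 3.46 kJ/mol
ΔG > 0, so the forward reaction is non-spontaneous (proceeds in reverse).

ΔG = 3.46 kJ/mol; the forward reaction is non-spontaneous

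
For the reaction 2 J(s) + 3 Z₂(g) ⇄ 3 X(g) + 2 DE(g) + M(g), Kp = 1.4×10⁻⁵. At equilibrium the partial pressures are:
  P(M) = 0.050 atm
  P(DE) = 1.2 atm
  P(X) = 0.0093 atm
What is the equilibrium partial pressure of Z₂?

(J is a pure solid — omitted from Kp.)
At equilibrium, Kp = P(X)³·P(DE)²·P(M) / P(Z₂)³ = 1.4×10⁻⁵.
(0.0093)³·(1.2)²·(0.050) / (P(Z₂))³ = 1.4×10⁻⁵
P(Z₂)³ = 0.00414 ⇒ P(Z₂) = 0.16 atm

P(Z₂) = 0.16 atm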